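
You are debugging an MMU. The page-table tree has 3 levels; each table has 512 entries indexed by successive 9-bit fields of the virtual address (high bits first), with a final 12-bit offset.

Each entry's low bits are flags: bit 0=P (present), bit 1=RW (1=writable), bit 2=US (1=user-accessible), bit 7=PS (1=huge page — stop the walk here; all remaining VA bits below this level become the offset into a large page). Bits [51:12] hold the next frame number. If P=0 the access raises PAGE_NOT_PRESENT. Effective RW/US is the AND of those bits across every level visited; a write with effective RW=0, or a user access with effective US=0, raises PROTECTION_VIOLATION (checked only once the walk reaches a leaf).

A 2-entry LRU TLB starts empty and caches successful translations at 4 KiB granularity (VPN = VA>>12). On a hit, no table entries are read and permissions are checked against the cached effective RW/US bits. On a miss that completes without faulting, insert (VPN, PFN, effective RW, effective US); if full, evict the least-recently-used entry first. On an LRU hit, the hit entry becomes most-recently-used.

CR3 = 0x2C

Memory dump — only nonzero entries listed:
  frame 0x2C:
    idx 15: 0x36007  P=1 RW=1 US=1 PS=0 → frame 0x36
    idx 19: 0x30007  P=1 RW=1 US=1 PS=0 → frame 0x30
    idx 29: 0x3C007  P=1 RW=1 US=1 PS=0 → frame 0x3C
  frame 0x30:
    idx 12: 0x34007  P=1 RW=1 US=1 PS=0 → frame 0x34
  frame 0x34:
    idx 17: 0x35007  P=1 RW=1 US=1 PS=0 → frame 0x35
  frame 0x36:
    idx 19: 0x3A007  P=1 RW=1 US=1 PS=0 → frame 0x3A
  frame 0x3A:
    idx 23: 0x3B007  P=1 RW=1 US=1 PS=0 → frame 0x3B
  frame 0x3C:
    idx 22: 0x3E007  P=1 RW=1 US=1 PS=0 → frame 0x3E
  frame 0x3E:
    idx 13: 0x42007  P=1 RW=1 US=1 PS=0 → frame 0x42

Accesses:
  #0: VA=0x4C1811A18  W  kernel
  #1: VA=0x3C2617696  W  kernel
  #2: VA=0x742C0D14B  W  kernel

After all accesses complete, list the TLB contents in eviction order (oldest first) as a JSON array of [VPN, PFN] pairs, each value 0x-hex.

Walk each access:
#0 VA=0x4C1811A18 (w,kernel):
  [0] read 0x2C idx=19: raw=0x30007 flags P=1 W=1 U=1 S=0
  [1] read 0x30 idx=12: raw=0x34007 flags P=1 W=1 U=1 S=0
  [2] read 0x34 idx=17: raw=0x35007 flags P=1 W=1 U=1 S=0
  → PA=0x35A18  (3 entries read)
#1 VA=0x3C2617696 (w,kernel):
  [0] read 0x2C idx=15: raw=0x36007 flags P=1 W=1 U=1 S=0
  [1] read 0x36 idx=19: raw=0x3A007 flags P=1 W=1 U=1 S=0
  [2] read 0x3A idx=23: raw=0x3B007 flags P=1 W=1 U=1 S=0
  → PA=0x3B696  (3 entries read)
#2 VA=0x742C0D14B (w,kernel):
  [0] read 0x2C idx=29: raw=0x3C007 flags P=1 W=1 U=1 S=0
  [1] read 0x3C idx=22: raw=0x3E007 flags P=1 W=1 U=1 S=0
  [2] read 0x3E idx=13: raw=0x42007 flags P=1 W=1 U=1 S=0
  → PA=0x4214B  (3 entries read)

TLB: [["0x3C2617", "0x3B"], ["0x742C0D", "0x42"]]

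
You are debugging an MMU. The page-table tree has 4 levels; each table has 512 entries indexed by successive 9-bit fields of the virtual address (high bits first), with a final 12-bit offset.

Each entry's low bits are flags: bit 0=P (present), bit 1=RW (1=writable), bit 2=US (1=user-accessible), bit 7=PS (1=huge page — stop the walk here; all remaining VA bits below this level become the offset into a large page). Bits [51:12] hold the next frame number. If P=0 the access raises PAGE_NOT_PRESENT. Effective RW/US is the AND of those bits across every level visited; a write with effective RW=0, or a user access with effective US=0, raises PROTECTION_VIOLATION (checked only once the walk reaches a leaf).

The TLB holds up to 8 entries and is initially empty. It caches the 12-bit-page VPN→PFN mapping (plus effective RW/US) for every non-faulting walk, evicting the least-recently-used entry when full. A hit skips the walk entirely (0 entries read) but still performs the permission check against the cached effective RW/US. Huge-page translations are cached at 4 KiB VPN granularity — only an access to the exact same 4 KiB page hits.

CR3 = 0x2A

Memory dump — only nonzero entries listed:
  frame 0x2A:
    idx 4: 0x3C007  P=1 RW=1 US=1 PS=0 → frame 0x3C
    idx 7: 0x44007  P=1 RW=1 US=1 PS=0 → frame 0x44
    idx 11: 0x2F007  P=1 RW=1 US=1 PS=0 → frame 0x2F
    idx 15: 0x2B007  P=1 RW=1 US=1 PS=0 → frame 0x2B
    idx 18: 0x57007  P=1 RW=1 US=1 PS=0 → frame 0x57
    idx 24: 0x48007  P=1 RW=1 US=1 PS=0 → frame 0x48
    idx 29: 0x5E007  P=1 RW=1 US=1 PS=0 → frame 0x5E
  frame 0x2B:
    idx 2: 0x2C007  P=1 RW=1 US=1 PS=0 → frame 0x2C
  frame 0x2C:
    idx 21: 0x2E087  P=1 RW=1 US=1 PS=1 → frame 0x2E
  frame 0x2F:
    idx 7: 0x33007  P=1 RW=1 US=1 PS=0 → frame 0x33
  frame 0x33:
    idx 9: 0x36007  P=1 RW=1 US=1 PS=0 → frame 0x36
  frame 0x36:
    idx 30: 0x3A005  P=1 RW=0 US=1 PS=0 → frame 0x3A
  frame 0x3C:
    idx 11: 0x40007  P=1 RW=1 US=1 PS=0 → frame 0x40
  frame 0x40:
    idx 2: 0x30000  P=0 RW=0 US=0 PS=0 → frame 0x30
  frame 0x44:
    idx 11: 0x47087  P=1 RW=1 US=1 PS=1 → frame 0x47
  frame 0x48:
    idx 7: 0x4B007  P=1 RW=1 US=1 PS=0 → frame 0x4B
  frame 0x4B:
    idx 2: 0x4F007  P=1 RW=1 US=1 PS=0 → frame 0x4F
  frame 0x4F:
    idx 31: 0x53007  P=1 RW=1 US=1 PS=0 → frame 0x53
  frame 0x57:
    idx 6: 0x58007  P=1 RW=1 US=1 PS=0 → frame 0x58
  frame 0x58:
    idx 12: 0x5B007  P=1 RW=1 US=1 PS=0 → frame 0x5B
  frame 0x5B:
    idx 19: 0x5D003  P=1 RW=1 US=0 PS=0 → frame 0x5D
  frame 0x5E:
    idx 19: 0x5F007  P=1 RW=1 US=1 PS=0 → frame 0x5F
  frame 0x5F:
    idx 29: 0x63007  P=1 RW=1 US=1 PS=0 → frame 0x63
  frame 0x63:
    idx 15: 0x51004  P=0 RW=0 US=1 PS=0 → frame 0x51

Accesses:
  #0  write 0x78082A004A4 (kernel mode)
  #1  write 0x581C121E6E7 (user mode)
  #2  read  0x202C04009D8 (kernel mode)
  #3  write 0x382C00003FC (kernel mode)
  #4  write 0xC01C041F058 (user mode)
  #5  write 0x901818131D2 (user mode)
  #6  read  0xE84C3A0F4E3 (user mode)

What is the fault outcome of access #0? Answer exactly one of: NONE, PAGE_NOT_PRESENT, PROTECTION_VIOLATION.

Per-access translation:
#0 VA=0x78082A004A4 (w,kernel):
  L0: frame=0x2A idx=15 entry=0x2B007 [P=1 RW=1 US=1 PS=0]
  L1: frame=0x2B idx=2 entry=0x2C007 [P=1 RW=1 US=1 PS=0]
  L2: frame=0x2C idx=21 entry=0x2E087 [P=1 RW=1 US=1 PS=1]
  ⇒ phys 0x2E4A4 (huge @L2)  [3 reads]
#1 VA=0x581C121E6E7 (w,user):
  L0: frame=0x2A idx=11 entry=0x2F007 [P=1 RW=1 US=1 PS=0]
  L1: frame=0x2F idx=7 entry=0x33007 [P=1 RW=1 US=1 PS=0]
  L2: frame=0x33 idx=9 entry=0x36007 [P=1 RW=1 US=1 PS=0]
  L3: frame=0x36 idx=30 entry=0x3A005 [P=1 RW=0 US=1 PS=0]
  → PROTECTION_VIOLATION  (4 entries read)
#2 VA=0x202C04009D8 (r,kernel):
  L0: frame=0x2A idx=4 entry=0x3C007 [P=1 RW=1 US=1 PS=0]
  L1: frame=0x3C idx=11 entry=0x40007 [P=1 RW=1 US=1 PS=0]
  L2: frame=0x40 idx=2 entry=0x30000 [P=0 RW=0 US=0 PS=0]
  → PAGE_NOT_PRESENT  (3 entries read)
#3 VA=0x382C00003FC (w,kernel):
  L0: frame=0x2A idx=7 entry=0x44007 [P=1 RW=1 US=1 PS=0]
  L1: frame=0x44 idx=11 entry=0x47087 [P=1 RW=1 US=1 PS=1]
  ⇒ phys 0x473FC (huge @L1)  [2 reads]
#4 VA=0xC01C041F058 (w,user):
  L0: frame=0x2A idx=24 entry=0x48007 [P=1 RW=1 US=1 PS=0]
  L1: frame=0x48 idx=7 entry=0x4B007 [P=1 RW=1 US=1 PS=0]
  L2: frame=0x4B idx=2 entry=0x4F007 [P=1 RW=1 US=1 PS=0]
  L3: frame=0x4F idx=31 entry=0x53007 [P=1 RW=1 US=1 PS=0]
  ⇒ phys 0x53058  [4 reads]
#5 VA=0x901818131D2 (w,user):
  L0: frame=0x2A idx=18 entry=0x57007 [P=1 RW=1 US=1 PS=0]
  L1: frame=0x57 idx=6 entry=0x58007 [P=1 RW=1 US=1 PS=0]
  L2: frame=0x58 idx=12 entry=0x5B007 [P=1 RW=1 US=1 PS=0]
  L3: frame=0x5B idx=19 entry=0x5D003 [P=1 RW=1 US=0 PS=0]
  → PROTECTION_VIOLATION  (4 entries read)
#6 VA=0xE84C3A0F4E3 (r,user):
  L0: frame=0x2A idx=29 entry=0x5E007 [P=1 RW=1 US=1 PS=0]
  L1: frame=0x5E idx=19 entry=0x5F007 [P=1 RW=1 US=1 PS=0]
  L2: frame=0x5F idx=29 entry=0x63007 [P=1 RW=1 US=1 PS=0]
  L3: frame=0x63 idx=15 entry=0x51004 [P=0 RW=0 US=1 PS=0]
  → PAGE_NOT_PRESENT  (4 entries read)

Access #0 fault: NONE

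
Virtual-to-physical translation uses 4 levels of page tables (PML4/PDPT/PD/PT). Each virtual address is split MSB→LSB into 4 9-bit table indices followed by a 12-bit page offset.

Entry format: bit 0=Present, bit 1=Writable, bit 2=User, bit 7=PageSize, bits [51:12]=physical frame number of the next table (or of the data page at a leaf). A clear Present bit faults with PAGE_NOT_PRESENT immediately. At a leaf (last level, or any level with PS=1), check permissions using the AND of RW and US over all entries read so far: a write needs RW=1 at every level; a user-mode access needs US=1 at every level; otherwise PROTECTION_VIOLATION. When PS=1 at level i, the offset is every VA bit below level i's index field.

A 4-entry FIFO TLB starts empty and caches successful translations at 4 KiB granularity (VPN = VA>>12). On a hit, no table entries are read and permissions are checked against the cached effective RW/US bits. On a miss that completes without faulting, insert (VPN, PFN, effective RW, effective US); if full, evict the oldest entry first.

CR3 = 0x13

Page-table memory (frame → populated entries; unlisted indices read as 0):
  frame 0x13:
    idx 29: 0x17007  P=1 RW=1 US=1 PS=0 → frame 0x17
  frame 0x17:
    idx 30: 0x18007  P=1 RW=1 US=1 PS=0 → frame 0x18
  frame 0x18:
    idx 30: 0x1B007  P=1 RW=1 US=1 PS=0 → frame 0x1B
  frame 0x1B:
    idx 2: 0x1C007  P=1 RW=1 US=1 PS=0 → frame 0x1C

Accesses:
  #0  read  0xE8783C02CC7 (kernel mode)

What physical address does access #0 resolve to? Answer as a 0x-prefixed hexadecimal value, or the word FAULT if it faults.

Trace:
#0 VA=0xE8783C02CC7 (r,kernel):
  L0 @0x13[29] → 0x17007  P=1,RW=1,US=1,PS=0
  L1 @0x17[30] → 0x18007  P=1,RW=1,US=1,PS=0
  L2 @0x18[30] → 0x1B007  P=1,RW=1,US=1,PS=0
  L3 @0x1B[2] → 0x1C007  P=1,RW=1,US=1,PS=0
  ⇒ phys 0x1CCC7  [4 reads]

Access #0 PA: 0x1CCC7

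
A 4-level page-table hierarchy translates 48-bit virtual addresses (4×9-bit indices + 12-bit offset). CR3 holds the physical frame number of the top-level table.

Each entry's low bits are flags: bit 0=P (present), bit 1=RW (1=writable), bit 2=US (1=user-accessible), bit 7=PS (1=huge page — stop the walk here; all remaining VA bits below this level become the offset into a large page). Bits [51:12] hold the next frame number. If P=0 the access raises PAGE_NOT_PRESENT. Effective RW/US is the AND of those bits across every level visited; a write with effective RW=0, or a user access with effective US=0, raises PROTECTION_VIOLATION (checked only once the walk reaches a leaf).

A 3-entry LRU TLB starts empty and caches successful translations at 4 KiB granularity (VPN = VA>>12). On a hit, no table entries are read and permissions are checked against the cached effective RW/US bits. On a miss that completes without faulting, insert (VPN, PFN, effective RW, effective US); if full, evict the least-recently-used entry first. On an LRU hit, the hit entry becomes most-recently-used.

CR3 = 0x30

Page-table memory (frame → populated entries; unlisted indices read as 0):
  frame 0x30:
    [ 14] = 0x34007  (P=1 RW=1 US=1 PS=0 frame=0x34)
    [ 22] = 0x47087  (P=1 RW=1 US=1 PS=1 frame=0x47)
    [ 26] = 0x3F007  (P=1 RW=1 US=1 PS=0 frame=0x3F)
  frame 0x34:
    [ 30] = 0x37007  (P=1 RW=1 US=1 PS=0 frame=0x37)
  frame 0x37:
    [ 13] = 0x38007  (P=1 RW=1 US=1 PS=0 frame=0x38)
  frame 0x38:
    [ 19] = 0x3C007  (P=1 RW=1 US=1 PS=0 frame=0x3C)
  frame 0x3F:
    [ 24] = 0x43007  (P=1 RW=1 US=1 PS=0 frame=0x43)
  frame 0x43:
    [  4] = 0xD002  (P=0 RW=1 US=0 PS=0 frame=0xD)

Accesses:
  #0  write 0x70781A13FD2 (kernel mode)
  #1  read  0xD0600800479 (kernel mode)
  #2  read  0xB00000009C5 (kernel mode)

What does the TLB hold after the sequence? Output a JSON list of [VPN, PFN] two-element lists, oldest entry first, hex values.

Per-access translation:
#0 VA=0x70781A13FD2 (w,kernel):
  lvl0: tbl 0x30, slot 14 ⇒ 0x34007 (P1/RW1/US1/PS0)
  lvl1: tbl 0x34, slot 30 ⇒ 0x37007 (P1/RW1/US1/PS0)
  lvl2: tbl 0x37, slot 13 ⇒ 0x38007 (P1/RW1/US1/PS0)
  lvl3: tbl 0x38, slot 19 ⇒ 0x3C007 (P1/RW1/US1/PS0)
  ✓ 0x3CFD2  — 4 lookups
#1 VA=0xD0600800479 (r,kernel):
  lvl0: tbl 0x30, slot 26 ⇒ 0x3F007 (P1/RW1/US1/PS0)
  lvl1: tbl 0x3F, slot 24 ⇒ 0x43007 (P1/RW1/US1/PS0)
  lvl2: tbl 0x43, slot 4 ⇒ 0xD002 (P0/RW1/US0/PS0)
  → PAGE_NOT_PRESENT  (3 entries read)
#2 VA=0xB00000009C5 (r,kernel):
  lvl0: tbl 0x30, slot 22 ⇒ 0x47087 (P1/RW1/US1/PS1)
  ✓ 0x479C5 (huge @L0)  — 1 lookups

TLB: [["0x70781A13", "0x3C"], ["0xB0000000", "0x47"]]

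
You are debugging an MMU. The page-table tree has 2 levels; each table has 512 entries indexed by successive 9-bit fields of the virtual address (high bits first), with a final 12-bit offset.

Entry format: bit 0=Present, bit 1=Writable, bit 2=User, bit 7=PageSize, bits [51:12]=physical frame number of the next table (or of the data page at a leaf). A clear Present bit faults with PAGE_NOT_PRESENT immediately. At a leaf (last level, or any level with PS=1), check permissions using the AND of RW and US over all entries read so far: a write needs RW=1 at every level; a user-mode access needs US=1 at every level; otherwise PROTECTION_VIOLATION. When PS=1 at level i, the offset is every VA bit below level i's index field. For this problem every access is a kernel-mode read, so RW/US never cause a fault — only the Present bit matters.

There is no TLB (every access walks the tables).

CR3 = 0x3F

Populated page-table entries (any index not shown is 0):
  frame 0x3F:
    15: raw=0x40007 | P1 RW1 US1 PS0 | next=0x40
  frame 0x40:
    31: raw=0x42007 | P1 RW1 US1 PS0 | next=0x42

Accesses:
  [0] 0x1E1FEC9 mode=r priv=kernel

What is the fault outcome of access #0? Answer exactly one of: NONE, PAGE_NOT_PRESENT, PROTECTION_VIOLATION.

Per-access translation:
#0 VA=0x1E1FEC9 (r,kernel):
  [0] read 0x3F idx=15: raw=0x40007 flags P=1 W=1 U=1 S=0
  [1] read 0x40 idx=31: raw=0x42007 flags P=1 W=1 U=1 S=0
  ⇒ phys 0x42EC9  [2 reads]

Access #0 fault: NONE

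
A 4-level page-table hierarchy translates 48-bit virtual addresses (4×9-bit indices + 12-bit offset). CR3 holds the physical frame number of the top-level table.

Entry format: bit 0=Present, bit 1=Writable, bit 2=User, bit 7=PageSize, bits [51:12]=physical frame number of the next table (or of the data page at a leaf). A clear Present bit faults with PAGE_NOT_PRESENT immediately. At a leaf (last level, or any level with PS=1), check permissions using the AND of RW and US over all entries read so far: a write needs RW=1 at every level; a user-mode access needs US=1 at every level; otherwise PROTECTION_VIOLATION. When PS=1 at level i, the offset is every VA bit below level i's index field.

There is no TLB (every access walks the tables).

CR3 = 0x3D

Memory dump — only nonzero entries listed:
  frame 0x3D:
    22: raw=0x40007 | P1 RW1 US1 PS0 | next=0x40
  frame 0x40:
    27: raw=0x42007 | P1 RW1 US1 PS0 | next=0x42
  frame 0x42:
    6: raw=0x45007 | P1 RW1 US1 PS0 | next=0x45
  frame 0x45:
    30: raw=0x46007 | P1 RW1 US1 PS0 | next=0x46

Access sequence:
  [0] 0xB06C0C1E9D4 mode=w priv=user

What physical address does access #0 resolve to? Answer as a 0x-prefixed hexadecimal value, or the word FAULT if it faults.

Trace:
#0 VA=0xB06C0C1E9D4 (w,user):
  [0] read 0x3D idx=22: raw=0x40007 flags P=1 W=1 U=1 S=0
  [1] read 0x40 idx=27: raw=0x42007 flags P=1 W=1 U=1 S=0
  [2] read 0x42 idx=6: raw=0x45007 flags P=1 W=1 U=1 S=0
  [3] read 0x45 idx=30: raw=0x46007 flags P=1 W=1 U=1 S=0
  ⇒ phys 0x469D4  [4 reads]

Access #0 PA: 0x469D4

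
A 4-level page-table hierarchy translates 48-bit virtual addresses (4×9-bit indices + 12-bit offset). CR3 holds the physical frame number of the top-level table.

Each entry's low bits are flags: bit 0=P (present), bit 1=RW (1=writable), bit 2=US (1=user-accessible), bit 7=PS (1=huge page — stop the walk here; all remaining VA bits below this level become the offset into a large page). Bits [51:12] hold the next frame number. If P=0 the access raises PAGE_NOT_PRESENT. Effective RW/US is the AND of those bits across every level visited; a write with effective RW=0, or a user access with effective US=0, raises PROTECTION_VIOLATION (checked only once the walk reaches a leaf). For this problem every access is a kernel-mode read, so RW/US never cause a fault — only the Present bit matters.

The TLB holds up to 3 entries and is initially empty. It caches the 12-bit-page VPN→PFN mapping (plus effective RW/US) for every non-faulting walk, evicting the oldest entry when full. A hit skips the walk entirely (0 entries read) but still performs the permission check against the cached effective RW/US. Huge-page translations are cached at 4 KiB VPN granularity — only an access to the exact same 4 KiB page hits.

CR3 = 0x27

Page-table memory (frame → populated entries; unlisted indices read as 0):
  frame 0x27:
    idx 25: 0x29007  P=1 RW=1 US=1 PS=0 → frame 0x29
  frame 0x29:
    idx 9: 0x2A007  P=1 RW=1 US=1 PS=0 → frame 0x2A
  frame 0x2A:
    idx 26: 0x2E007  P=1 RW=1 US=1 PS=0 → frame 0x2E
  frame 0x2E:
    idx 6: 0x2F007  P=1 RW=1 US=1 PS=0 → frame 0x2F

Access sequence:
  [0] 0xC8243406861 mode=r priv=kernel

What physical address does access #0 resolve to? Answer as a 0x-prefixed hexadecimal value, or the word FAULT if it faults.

Walk each access:
#0 VA=0xC8243406861 (r,kernel):
  L0 @0x27[25] → 0x29007  P=1,RW=1,US=1,PS=0
  L1 @0x29[9] → 0x2A007  P=1,RW=1,US=1,PS=0
  L2 @0x2A[26] → 0x2E007  P=1,RW=1,US=1,PS=0
  L3 @0x2E[6] → 0x2F007  P=1,RW=1,US=1,PS=0
  ⇒ phys 0x2F861  [4 reads]

Access #0 PA: 0x2F861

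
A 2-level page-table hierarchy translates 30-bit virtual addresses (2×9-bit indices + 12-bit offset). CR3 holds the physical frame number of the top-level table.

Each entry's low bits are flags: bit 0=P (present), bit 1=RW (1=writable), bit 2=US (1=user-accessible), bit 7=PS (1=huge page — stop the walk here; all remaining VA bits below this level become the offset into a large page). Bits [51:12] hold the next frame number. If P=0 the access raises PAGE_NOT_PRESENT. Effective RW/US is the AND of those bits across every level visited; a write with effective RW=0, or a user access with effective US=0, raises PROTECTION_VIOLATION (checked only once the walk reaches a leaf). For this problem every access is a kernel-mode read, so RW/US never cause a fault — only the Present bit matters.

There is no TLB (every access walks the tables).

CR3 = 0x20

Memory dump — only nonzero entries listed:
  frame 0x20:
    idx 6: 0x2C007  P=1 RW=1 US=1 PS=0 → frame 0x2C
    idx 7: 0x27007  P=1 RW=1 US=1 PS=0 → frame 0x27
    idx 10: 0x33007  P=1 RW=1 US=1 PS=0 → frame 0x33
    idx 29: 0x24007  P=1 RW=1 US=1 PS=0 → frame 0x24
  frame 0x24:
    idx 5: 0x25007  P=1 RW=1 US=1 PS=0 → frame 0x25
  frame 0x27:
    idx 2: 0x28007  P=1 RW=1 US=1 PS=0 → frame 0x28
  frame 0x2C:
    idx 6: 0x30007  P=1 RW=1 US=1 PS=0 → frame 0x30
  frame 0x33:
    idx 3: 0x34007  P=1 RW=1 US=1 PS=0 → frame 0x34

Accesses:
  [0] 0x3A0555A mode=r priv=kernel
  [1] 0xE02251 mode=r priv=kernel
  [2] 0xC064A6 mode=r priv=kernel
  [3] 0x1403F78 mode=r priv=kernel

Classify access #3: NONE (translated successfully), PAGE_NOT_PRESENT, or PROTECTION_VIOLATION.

Trace:
#0 VA=0x3A0555A (r,kernel):
  [0] read 0x20 idx=29: raw=0x24007 flags P=1 W=1 U=1 S=0
  [1] read 0x24 idx=5: raw=0x25007 flags P=1 W=1 U=1 S=0
  → PA=0x2555A  (2 entries read)
#1 VA=0xE02251 (r,kernel):
  [0] read 0x20 idx=7: raw=0x27007 flags P=1 W=1 U=1 S=0
  [1] read 0x27 idx=2: raw=0x28007 flags P=1 W=1 U=1 S=0
  → PA=0x28251  (2 entries read)
#2 VA=0xC064A6 (r,kernel):
  [0] read 0x20 idx=6: raw=0x2C007 flags P=1 W=1 U=1 S=0
  [1] read 0x2C idx=6: raw=0x30007 flags P=1 W=1 U=1 S=0
  → PA=0x304A6  (2 entries read)
#3 VA=0x1403F78 (r,kernel):
  [0] read 0x20 idx=10: raw=0x33007 flags P=1 W=1 U=1 S=0
  [1] read 0x33 idx=3: raw=0x34007 flags P=1 W=1 U=1 S=0
  → PA=0x34F78  (2 entries read)

Access #3 fault: NONE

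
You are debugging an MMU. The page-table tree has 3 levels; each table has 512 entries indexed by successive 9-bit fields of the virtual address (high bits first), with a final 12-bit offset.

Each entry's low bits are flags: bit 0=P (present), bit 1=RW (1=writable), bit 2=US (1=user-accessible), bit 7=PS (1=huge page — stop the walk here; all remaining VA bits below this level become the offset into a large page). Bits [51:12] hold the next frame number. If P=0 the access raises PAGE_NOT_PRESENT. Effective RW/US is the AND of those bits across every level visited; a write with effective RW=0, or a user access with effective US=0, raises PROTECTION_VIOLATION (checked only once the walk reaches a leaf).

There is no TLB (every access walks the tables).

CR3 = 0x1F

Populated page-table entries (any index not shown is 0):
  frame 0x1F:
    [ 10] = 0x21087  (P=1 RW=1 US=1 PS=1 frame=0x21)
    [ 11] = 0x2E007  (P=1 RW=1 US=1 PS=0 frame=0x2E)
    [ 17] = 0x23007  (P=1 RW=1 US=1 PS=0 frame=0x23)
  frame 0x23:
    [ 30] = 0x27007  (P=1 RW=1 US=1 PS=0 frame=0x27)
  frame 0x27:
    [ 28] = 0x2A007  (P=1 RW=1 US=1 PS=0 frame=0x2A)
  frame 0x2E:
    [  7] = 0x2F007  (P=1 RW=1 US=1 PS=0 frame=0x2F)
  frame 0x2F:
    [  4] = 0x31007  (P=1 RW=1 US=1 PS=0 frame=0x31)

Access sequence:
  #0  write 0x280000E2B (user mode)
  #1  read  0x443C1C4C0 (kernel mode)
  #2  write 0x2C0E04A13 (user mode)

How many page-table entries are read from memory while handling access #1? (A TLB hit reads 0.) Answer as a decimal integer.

Trace:
#0 VA=0x280000E2B (w,user):
  L0 @0x1F[10] → 0x21087  P=1,RW=1,US=1,PS=1
  → PA=0x21E2B (huge @L0)  (1 entries read)
#1 VA=0x443C1C4C0 (r,kernel):
  L0 @0x1F[17] → 0x23007  P=1,RW=1,US=1,PS=0
  L1 @0x23[30] → 0x27007  P=1,RW=1,US=1,PS=0
  L2 @0x27[28] → 0x2A007  P=1,RW=1,US=1,PS=0
  → PA=0x2A4C0  (3 entries read)
#2 VA=0x2C0E04A13 (w,user):
  L0 @0x1F[11] → 0x2E007  P=1,RW=1,US=1,PS=0
  L1 @0x2E[7] → 0x2F007  P=1,RW=1,US=1,PS=0
  L2 @0x2F[4] → 0x31007  P=1,RW=1,US=1,PS=0
  → PA=0x31A13  (3 entries read)

Entries read for #1: 3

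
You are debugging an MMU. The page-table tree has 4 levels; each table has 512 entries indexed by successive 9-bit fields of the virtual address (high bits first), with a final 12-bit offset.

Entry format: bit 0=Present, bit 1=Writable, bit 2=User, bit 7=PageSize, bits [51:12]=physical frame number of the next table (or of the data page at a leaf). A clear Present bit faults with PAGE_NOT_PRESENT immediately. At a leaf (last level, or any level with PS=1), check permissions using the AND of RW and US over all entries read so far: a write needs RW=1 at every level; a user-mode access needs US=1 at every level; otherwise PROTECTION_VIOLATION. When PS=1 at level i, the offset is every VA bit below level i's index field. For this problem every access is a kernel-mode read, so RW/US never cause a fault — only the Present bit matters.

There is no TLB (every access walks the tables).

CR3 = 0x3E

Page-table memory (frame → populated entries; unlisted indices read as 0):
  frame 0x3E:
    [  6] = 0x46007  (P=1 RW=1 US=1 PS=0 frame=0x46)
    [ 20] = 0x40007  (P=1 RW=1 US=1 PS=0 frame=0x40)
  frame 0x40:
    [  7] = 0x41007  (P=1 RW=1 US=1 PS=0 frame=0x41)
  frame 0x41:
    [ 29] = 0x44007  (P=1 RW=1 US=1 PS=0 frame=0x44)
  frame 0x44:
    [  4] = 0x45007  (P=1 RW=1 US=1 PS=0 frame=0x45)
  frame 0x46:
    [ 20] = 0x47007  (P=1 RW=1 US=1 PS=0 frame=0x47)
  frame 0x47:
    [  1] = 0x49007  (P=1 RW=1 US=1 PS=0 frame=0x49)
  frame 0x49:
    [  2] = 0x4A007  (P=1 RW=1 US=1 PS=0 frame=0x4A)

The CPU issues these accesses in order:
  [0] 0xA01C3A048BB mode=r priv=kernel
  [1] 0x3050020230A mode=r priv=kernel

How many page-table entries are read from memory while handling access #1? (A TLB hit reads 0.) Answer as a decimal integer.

Walk each access:
#0 VA=0xA01C3A048BB (r,kernel):
  [0] read 0x3E idx=20: raw=0x40007 flags P=1 W=1 U=1 S=0
  [1] read 0x40 idx=7: raw=0x41007 flags P=1 W=1 U=1 S=0
  [2] read 0x41 idx=29: raw=0x44007 flags P=1 W=1 U=1 S=0
  [3] read 0x44 idx=4: raw=0x45007 flags P=1 W=1 U=1 S=0
  ✓ 0x458BB  — 4 lookups
#1 VA=0x3050020230A (r,kernel):
  [0] read 0x3E idx=6: raw=0x46007 flags P=1 W=1 U=1 S=0
  [1] read 0x46 idx=20: raw=0x47007 flags P=1 W=1 U=1 S=0
  [2] read 0x47 idx=1: raw=0x49007 flags P=1 W=1 U=1 S=0
  [3] read 0x49 idx=2: raw=0x4A007 flags P=1 W=1 U=1 S=0
  ✓ 0x4A30A  — 4 lookups

Entries read for #1: 4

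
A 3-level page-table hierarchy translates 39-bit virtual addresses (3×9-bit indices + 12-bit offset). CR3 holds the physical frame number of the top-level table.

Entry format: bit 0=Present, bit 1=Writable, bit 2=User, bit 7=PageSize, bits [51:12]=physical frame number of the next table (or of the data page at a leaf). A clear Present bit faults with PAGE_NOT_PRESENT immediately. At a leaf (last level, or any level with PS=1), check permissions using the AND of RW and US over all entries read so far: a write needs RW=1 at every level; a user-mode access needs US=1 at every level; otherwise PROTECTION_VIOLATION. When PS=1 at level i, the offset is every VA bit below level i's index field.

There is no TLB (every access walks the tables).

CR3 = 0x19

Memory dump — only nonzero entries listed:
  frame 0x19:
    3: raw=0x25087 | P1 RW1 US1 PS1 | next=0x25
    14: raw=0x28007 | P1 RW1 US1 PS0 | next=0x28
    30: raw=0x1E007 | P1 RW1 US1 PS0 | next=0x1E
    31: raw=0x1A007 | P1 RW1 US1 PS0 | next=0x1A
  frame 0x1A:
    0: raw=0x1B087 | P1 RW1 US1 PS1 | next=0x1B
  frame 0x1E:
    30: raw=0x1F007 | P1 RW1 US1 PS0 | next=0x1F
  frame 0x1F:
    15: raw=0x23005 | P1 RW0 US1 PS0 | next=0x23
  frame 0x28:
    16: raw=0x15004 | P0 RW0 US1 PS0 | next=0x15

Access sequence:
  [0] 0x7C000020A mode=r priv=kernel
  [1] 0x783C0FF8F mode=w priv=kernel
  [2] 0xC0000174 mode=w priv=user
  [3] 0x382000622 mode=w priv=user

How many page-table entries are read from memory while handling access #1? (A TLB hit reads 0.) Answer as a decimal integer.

Per-access translation:
#0 VA=0x7C000020A (r,kernel):
  L0 @0x19[31] → 0x1A007  P=1,RW=1,US=1,PS=0
  L1 @0x1A[0] → 0x1B087  P=1,RW=1,US=1,PS=1
  ⇒ phys 0x1B20A (huge @L1)  [2 reads]
#1 VA=0x783C0FF8F (w,kernel):
  L0 @0x19[30] → 0x1E007  P=1,RW=1,US=1,PS=0
  L1 @0x1E[30] → 0x1F007  P=1,RW=1,US=1,PS=0
  L2 @0x1F[15] → 0x23005  P=1,RW=0,US=1,PS=0
  ✗ PROTECTION_VIOLATION  [3 reads]
#2 VA=0xC0000174 (w,user):
  L0 @0x19[3] → 0x25087  P=1,RW=1,US=1,PS=1
  ⇒ phys 0x25174 (huge @L0)  [1 reads]
#3 VA=0x382000622 (w,user):
  L0 @0x19[14] → 0x28007  P=1,RW=1,US=1,PS=0
  L1 @0x28[16] → 0x15004  P=0,RW=0,US=1,PS=0
  ✗ PAGE_NOT_PRESENT  [2 reads]

Entries read for #1: 3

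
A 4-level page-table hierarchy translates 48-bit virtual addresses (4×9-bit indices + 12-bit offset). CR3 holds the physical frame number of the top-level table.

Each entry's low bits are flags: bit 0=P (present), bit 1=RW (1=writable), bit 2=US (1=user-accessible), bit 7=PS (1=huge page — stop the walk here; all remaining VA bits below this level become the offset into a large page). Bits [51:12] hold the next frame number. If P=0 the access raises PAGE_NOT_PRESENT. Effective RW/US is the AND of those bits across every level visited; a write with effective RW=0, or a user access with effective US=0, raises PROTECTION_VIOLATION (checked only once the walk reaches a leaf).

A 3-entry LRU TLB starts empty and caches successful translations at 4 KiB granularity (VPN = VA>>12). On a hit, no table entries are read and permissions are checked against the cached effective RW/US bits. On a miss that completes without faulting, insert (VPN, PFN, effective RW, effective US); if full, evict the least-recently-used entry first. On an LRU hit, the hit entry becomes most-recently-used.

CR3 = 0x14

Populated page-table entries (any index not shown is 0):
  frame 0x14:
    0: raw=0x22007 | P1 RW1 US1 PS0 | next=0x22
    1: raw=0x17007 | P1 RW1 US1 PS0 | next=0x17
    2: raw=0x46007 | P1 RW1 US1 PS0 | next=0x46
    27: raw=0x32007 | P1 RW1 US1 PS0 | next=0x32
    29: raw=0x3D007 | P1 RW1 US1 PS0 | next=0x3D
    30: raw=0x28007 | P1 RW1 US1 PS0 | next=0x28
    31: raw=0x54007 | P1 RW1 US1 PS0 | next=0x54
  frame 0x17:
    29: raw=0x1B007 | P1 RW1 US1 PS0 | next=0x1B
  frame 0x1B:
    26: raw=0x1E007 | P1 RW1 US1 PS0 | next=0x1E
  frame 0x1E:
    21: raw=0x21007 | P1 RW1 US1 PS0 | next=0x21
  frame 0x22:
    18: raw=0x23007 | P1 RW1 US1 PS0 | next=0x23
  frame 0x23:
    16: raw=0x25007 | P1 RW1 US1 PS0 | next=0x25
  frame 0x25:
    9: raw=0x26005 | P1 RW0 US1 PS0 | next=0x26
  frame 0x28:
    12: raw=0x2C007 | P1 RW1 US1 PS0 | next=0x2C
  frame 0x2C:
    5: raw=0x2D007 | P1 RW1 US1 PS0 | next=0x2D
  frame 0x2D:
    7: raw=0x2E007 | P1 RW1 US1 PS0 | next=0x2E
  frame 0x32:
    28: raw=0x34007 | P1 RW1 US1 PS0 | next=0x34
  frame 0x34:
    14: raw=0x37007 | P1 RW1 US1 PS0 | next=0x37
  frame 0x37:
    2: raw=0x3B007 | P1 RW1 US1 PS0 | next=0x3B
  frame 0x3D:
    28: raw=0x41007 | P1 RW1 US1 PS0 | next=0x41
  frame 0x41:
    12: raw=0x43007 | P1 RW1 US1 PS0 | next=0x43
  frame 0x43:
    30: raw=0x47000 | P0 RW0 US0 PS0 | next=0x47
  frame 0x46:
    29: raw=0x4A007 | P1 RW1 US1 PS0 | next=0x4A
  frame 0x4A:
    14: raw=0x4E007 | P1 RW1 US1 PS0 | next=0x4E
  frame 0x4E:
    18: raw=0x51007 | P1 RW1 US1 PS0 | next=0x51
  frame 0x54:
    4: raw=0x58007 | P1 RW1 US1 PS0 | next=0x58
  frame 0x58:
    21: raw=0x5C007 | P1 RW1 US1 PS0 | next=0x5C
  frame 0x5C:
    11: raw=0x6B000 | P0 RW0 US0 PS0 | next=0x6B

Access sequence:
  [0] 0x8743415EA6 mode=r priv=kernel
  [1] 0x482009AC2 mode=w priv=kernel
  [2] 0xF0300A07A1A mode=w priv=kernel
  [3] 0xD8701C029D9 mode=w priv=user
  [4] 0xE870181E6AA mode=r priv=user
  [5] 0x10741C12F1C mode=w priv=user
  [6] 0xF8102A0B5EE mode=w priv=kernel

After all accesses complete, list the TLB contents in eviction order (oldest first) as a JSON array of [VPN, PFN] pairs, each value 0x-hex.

Per-access translation:
#0 VA=0x8743415EA6 (r,kernel):
  L0: frame=0x14 idx=1 entry=0x17007 [P=1 RW=1 US=1 PS=0]
  L1: frame=0x17 idx=29 entry=0x1B007 [P=1 RW=1 US=1 PS=0]
  L2: frame=0x1B idx=26 entry=0x1E007 [P=1 RW=1 US=1 PS=0]
  L3: frame=0x1E idx=21 entry=0x21007 [P=1 RW=1 US=1 PS=0]
  ⇒ phys 0x21EA6  [4 reads]
#1 VA=0x482009AC2 (w,kernel):
  L0: frame=0x14 idx=0 entry=0x22007 [P=1 RW=1 US=1 PS=0]
  L1: frame=0x22 idx=18 entry=0x23007 [P=1 RW=1 US=1 PS=0]
  L2: frame=0x23 idx=16 entry=0x25007 [P=1 RW=1 US=1 PS=0]
  L3: frame=0x25 idx=9 entry=0x26005 [P=1 RW=0 US=1 PS=0]
  → PROTECTION_VIOLATION  (4 entries read)
#2 VA=0xF0300A07A1A (w,kernel):
  L0: frame=0x14 idx=30 entry=0x28007 [P=1 RW=1 US=1 PS=0]
  L1: frame=0x28 idx=12 entry=0x2C007 [P=1 RW=1 US=1 PS=0]
  L2: frame=0x2C idx=5 entry=0x2D007 [P=1 RW=1 US=1 PS=0]
  L3: frame=0x2D idx=7 entry=0x2E007 [P=1 RW=1 US=1 PS=0]
  ⇒ phys 0x2EA1A  [4 reads]
#3 VA=0xD8701C029D9 (w,user):
  L0: frame=0x14 idx=27 entry=0x32007 [P=1 RW=1 US=1 PS=0]
  L1: frame=0x32 idx=28 entry=0x34007 [P=1 RW=1 US=1 PS=0]
  L2: frame=0x34 idx=14 entry=0x37007 [P=1 RW=1 US=1 PS=0]
  L3: frame=0x37 idx=2 entry=0x3B007 [P=1 RW=1 US=1 PS=0]
  ⇒ phys 0x3B9D9  [4 reads]
#4 VA=0xE870181E6AA (r,user):
  L0: frame=0x14 idx=29 entry=0x3D007 [P=1 RW=1 US=1 PS=0]
  L1: frame=0x3D idx=28 entry=0x41007 [P=1 RW=1 US=1 PS=0]
  L2: frame=0x41 idx=12 entry=0x43007 [P=1 RW=1 US=1 PS=0]
  L3: frame=0x43 idx=30 entry=0x47000 [P=0 RW=0 US=0 PS=0]
  → PAGE_NOT_PRESENT  (4 entries read)
#5 VA=0x10741C12F1C (w,user):
  L0: frame=0x14 idx=2 entry=0x46007 [P=1 RW=1 US=1 PS=0]
  L1: frame=0x46 idx=29 entry=0x4A007 [P=1 RW=1 US=1 PS=0]
  L2: frame=0x4A idx=14 entry=0x4E007 [P=1 RW=1 US=1 PS=0]
  L3: frame=0x4E idx=18 entry=0x51007 [P=1 RW=1 US=1 PS=0]
  ⇒ phys 0x51F1C  [4 reads]
#6 VA=0xF8102A0B5EE (w,kernel):
  L0: frame=0x14 idx=31 entry=0x54007 [P=1 RW=1 US=1 PS=0]
  L1: frame=0x54 idx=4 entry=0x58007 [P=1 RW=1 US=1 PS=0]
  L2: frame=0x58 idx=21 entry=0x5C007 [P=1 RW=1 US=1 PS=0]
  L3: frame=0x5C idx=11 entry=0x6B000 [P=0 RW=0 US=0 PS=0]
  → PAGE_NOT_PRESENT  (4 entries read)

TLB: [["0xF0300A07", "0x2E"], ["0xD8701C02", "0x3B"], ["0x10741C12", "0x51"]]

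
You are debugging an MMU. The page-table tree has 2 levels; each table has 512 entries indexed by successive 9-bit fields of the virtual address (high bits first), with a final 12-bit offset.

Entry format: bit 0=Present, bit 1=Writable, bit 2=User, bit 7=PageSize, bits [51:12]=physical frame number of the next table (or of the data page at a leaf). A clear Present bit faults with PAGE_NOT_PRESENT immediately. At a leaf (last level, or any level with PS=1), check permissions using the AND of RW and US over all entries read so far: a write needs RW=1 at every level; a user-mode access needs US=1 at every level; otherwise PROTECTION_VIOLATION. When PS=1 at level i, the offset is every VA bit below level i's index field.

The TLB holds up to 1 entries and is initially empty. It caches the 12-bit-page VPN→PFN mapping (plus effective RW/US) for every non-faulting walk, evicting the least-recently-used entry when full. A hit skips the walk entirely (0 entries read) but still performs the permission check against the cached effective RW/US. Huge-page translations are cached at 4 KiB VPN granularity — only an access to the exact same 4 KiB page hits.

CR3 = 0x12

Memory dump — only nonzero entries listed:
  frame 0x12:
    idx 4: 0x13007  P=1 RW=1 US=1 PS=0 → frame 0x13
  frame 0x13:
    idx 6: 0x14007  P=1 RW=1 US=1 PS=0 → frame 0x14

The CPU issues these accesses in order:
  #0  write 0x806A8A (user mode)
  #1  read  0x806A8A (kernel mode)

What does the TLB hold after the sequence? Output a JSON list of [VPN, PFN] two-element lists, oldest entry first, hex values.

Per-access translation:
#0 VA=0x806A8A (w,user):
  [0] read 0x12 idx=4: raw=0x13007 flags P=1 W=1 U=1 S=0
  [1] read 0x13 idx=6: raw=0x14007 flags P=1 W=1 U=1 S=0
  → PA=0x14A8A  (2 entries read)
#1 VA=0x806A8A (r,kernel):
  TLB hit vpn=0x806 → PA=0x14A8A

TLB: [["0x806", "0x14"]]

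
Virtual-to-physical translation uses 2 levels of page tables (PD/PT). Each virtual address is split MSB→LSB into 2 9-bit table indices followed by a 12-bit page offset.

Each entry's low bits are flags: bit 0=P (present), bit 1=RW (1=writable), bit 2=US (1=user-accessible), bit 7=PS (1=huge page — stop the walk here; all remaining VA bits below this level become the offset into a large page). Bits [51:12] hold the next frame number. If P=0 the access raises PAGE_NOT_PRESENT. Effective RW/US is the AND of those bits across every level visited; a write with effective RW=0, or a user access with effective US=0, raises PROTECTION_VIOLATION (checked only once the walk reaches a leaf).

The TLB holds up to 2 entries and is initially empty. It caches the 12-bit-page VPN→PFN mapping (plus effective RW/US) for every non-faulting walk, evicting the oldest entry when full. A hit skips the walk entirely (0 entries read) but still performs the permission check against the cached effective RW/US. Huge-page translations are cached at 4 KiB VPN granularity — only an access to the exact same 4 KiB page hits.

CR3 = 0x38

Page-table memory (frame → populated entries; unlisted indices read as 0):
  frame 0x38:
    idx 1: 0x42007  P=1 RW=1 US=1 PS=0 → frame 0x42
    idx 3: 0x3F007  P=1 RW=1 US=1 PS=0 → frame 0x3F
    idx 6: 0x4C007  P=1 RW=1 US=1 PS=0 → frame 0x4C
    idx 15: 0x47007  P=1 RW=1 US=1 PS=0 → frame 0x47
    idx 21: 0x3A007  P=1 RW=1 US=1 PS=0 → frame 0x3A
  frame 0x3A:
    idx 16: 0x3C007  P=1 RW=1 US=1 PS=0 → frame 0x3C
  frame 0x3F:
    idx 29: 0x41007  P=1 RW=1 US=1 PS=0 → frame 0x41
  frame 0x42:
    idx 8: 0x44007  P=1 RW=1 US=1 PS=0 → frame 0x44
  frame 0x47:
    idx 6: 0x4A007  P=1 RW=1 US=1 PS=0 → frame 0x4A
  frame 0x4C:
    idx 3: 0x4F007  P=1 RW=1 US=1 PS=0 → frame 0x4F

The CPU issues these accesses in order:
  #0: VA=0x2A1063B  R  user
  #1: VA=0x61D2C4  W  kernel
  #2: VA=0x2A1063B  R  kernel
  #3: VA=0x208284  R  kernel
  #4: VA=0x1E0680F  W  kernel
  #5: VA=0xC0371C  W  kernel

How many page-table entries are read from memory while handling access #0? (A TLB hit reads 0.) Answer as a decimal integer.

Walk each access:
#0 VA=0x2A1063B (r,user):
  L0 @0x38[21] → 0x3A007  P=1,RW=1,US=1,PS=0
  L1 @0x3A[16] → 0x3C007  P=1,RW=1,US=1,PS=0
  ✓ 0x3C63B  — 2 lookups
#1 VA=0x61D2C4 (w,kernel):
  L0 @0x38[3] → 0x3F007  P=1,RW=1,US=1,PS=0
  L1 @0x3F[29] → 0x41007  P=1,RW=1,US=1,PS=0
  ✓ 0x412C4  — 2 lookups
#2 VA=0x2A1063B (r,kernel):
  TLB hit vpn=0x2A10 → PA=0x3C63B
#3 VA=0x208284 (r,kernel):
  L0 @0x38[1] → 0x42007  P=1,RW=1,US=1,PS=0
  L1 @0x42[8] → 0x44007  P=1,RW=1,US=1,PS=0
  ✓ 0x44284  — 2 lookups
#4 VA=0x1E0680F (w,kernel):
  L0 @0x38[15] → 0x47007  P=1,RW=1,US=1,PS=0
  L1 @0x47[6] → 0x4A007  P=1,RW=1,US=1,PS=0
  ✓ 0x4A80F  — 2 lookups
#5 VA=0xC0371C (w,kernel):
  L0 @0x38[6] → 0x4C007  P=1,RW=1,US=1,PS=0
  L1 @0x4C[3] → 0x4F007  P=1,RW=1,US=1,PS=0
  ✓ 0x4F71C  — 2 lookups

Entries read for #0: 2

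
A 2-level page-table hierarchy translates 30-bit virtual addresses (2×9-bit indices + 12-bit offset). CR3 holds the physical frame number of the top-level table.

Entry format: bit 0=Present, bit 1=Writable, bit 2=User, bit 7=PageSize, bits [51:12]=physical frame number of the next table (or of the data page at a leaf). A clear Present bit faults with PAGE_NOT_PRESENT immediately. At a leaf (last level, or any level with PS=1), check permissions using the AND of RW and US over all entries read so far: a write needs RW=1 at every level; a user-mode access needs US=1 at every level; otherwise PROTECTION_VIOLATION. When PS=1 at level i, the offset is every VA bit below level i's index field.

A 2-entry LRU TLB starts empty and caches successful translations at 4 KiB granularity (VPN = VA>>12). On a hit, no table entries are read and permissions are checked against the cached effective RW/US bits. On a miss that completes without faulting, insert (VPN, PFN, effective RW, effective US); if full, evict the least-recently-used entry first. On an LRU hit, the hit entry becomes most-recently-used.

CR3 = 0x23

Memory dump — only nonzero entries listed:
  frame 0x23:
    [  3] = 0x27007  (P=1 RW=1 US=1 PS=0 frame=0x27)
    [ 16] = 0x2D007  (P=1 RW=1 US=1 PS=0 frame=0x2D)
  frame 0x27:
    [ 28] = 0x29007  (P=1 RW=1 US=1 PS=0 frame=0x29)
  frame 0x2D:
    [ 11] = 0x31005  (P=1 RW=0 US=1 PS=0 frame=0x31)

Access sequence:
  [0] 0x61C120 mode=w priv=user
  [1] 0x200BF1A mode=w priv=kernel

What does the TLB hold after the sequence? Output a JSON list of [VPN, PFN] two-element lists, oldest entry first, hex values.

Trace:
#0 VA=0x61C120 (w,user):
  L0 @0x23[3] → 0x27007  P=1,RW=1,US=1,PS=0
  L1 @0x27[28] → 0x29007  P=1,RW=1,US=1,PS=0
  → PA=0x29120  (2 entries read)
#1 VA=0x200BF1A (w,kernel):
  L0 @0x23[16] → 0x2D007  P=1,RW=1,US=1,PS=0
  L1 @0x2D[11] → 0x31005  P=1,RW=0,US=1,PS=0
  ✗ PROTECTION_VIOLATION  [2 reads]

TLB: [["0x61C", "0x29"]]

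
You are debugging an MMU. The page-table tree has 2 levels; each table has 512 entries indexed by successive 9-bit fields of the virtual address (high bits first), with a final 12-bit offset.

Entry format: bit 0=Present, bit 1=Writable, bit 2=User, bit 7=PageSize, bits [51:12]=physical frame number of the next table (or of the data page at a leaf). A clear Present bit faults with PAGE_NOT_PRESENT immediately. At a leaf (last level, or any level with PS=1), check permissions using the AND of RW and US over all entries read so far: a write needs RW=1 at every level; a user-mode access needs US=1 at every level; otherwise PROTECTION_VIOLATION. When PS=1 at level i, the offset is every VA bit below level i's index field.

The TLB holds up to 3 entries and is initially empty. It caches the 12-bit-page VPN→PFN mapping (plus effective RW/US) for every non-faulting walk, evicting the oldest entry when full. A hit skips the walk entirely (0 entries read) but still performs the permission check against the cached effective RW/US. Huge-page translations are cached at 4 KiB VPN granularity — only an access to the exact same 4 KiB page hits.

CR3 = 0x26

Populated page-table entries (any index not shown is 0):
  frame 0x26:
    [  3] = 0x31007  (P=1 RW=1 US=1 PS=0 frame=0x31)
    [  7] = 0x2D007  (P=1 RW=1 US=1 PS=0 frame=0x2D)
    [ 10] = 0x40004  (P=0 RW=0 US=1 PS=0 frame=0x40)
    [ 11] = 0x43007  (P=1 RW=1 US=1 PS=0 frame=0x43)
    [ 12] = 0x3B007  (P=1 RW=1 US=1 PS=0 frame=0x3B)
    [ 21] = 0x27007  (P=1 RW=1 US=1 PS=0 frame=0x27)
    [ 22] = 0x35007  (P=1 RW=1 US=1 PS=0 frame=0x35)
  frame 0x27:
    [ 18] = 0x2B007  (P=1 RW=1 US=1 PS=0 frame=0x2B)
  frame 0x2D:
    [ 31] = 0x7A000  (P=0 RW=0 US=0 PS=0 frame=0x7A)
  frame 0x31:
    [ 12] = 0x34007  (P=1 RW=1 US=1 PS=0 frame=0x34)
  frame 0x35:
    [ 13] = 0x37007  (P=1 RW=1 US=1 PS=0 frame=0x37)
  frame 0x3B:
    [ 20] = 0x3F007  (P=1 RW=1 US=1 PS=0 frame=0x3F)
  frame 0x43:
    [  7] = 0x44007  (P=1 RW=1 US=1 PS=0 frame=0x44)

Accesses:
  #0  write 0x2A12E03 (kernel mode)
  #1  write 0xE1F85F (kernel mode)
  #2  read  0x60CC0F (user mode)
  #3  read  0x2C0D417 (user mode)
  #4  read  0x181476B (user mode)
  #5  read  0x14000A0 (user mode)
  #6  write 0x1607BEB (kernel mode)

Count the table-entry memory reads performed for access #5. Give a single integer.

Per-access translation:
#0 VA=0x2A12E03 (w,kernel):
  L0 @0x26[21] → 0x27007  P=1,RW=1,US=1,PS=0
  L1 @0x27[18] → 0x2B007  P=1,RW=1,US=1,PS=0
  ✓ 0x2BE03  — 2 lookups
#1 VA=0xE1F85F (w,kernel):
  L0 @0x26[7] → 0x2D007  P=1,RW=1,US=1,PS=0
  L1 @0x2D[31] → 0x7A000  P=0,RW=0,US=0,PS=0
  ⇒ fault: PAGE_NOT_PRESENT  — 2 lookups
#2 VA=0x60CC0F (r,user):
  L0 @0x26[3] → 0x31007  P=1,RW=1,US=1,PS=0
  L1 @0x31[12] → 0x34007  P=1,RW=1,US=1,PS=0
  ✓ 0x34C0F  — 2 lookups
#3 VA=0x2C0D417 (r,user):
  L0 @0x26[22] → 0x35007  P=1,RW=1,US=1,PS=0
  L1 @0x35[13] → 0x37007  P=1,RW=1,US=1,PS=0
  ✓ 0x37417  — 2 lookups
#4 VA=0x181476B (r,user):
  L0 @0x26[12] → 0x3B007  P=1,RW=1,US=1,PS=0
  L1 @0x3B[20] → 0x3F007  P=1,RW=1,US=1,PS=0
  ✓ 0x3F76B  — 2 lookups
#5 VA=0x14000A0 (r,user):
  L0 @0x26[10] → 0x40004  P=0,RW=0,US=1,PS=0
  ⇒ fault: PAGE_NOT_PRESENT  — 1 lookups
#6 VA=0x1607BEB (w,kernel):
  L0 @0x26[11] → 0x43007  P=1,RW=1,US=1,PS=0
  L1 @0x43[7] → 0x44007  P=1,RW=1,US=1,PS=0
  ✓ 0x44BEB  — 2 lookups

Entries read for #5: 1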